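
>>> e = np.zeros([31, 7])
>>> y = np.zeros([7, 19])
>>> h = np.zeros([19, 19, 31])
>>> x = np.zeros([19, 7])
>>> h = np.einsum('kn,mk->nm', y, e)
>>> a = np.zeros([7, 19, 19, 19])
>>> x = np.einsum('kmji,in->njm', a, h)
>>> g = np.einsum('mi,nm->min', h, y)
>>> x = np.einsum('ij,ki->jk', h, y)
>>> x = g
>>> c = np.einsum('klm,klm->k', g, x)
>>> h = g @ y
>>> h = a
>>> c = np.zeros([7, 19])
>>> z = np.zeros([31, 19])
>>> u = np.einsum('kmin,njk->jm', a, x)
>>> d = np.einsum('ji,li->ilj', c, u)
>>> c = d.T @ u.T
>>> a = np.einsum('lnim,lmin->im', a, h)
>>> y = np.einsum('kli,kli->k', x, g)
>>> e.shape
(31, 7)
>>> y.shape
(19,)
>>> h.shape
(7, 19, 19, 19)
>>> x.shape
(19, 31, 7)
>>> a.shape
(19, 19)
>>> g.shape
(19, 31, 7)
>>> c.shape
(7, 31, 31)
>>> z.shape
(31, 19)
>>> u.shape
(31, 19)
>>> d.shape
(19, 31, 7)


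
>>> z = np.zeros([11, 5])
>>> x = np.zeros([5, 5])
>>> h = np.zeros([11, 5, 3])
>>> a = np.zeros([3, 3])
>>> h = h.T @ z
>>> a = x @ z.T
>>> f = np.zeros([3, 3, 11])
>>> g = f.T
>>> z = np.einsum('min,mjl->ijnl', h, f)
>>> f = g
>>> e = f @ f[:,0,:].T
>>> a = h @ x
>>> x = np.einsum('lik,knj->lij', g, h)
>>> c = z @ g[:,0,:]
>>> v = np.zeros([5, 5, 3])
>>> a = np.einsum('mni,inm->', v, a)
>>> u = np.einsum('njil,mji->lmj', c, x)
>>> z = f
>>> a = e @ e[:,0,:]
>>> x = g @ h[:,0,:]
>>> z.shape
(11, 3, 3)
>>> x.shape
(11, 3, 5)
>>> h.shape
(3, 5, 5)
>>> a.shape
(11, 3, 11)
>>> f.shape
(11, 3, 3)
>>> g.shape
(11, 3, 3)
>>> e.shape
(11, 3, 11)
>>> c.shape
(5, 3, 5, 3)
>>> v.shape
(5, 5, 3)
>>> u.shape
(3, 11, 3)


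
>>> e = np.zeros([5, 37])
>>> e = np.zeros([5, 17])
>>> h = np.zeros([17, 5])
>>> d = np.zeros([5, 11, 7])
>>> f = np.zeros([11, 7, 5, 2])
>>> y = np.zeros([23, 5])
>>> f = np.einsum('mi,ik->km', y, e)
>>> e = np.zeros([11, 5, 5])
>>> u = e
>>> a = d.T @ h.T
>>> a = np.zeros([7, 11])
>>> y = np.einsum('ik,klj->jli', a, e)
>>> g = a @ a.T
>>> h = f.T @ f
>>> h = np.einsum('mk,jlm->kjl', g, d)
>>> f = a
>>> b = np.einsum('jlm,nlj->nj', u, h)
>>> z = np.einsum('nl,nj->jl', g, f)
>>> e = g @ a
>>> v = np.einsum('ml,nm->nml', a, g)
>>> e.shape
(7, 11)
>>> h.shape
(7, 5, 11)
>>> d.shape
(5, 11, 7)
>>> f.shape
(7, 11)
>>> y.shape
(5, 5, 7)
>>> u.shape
(11, 5, 5)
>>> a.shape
(7, 11)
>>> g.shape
(7, 7)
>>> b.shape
(7, 11)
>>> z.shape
(11, 7)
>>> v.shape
(7, 7, 11)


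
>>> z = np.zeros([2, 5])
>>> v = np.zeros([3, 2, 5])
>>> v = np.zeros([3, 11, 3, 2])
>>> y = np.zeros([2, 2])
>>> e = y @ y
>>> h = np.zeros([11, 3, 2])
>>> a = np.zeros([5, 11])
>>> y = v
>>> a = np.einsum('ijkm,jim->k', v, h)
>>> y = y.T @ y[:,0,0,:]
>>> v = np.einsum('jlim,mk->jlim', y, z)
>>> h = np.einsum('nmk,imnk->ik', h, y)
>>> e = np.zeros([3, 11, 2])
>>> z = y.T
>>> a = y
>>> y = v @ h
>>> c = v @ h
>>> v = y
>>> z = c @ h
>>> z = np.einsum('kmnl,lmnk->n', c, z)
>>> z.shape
(11,)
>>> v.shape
(2, 3, 11, 2)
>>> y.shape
(2, 3, 11, 2)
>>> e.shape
(3, 11, 2)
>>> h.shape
(2, 2)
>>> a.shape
(2, 3, 11, 2)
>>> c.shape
(2, 3, 11, 2)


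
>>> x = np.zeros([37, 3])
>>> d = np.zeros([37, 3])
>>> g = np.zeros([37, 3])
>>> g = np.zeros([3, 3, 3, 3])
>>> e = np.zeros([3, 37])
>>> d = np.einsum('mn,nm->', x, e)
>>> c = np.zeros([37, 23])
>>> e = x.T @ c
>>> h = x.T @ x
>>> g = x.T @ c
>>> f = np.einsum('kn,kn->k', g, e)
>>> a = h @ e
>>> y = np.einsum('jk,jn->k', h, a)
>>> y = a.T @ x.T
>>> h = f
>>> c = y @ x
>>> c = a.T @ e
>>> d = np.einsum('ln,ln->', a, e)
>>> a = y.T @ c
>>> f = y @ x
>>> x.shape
(37, 3)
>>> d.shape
()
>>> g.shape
(3, 23)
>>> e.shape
(3, 23)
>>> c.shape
(23, 23)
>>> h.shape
(3,)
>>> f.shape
(23, 3)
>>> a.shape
(37, 23)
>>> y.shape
(23, 37)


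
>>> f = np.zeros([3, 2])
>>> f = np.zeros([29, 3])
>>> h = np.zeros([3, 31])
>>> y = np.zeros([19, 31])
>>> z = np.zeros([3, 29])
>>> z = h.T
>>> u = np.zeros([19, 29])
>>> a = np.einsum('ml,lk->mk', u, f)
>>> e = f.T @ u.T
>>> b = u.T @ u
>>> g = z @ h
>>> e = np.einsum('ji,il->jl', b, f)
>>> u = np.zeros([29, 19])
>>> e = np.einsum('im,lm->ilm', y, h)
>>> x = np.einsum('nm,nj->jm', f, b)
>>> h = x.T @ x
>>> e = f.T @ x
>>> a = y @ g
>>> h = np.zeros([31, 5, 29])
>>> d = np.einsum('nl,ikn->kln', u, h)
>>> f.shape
(29, 3)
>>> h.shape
(31, 5, 29)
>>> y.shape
(19, 31)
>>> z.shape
(31, 3)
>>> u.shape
(29, 19)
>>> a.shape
(19, 31)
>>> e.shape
(3, 3)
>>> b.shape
(29, 29)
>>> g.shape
(31, 31)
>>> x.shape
(29, 3)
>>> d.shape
(5, 19, 29)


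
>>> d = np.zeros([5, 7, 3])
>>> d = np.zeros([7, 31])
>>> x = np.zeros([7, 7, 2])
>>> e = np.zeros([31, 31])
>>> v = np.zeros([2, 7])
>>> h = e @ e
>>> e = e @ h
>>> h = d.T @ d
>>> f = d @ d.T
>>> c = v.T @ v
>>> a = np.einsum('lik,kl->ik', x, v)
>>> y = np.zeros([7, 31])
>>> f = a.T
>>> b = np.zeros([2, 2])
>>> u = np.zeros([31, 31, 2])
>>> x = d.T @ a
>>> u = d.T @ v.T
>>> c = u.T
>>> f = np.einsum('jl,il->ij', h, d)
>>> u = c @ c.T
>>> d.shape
(7, 31)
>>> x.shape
(31, 2)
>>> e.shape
(31, 31)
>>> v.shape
(2, 7)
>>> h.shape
(31, 31)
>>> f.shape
(7, 31)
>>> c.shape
(2, 31)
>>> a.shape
(7, 2)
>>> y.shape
(7, 31)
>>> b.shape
(2, 2)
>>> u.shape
(2, 2)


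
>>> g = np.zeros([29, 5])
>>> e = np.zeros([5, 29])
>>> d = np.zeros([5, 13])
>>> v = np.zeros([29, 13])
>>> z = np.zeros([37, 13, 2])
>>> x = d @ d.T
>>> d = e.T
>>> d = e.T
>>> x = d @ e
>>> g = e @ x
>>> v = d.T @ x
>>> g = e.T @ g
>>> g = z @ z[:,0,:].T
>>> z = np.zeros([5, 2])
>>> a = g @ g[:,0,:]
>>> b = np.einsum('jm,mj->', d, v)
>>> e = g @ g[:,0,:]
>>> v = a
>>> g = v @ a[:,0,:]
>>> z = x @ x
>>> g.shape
(37, 13, 37)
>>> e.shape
(37, 13, 37)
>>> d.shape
(29, 5)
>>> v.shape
(37, 13, 37)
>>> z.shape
(29, 29)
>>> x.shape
(29, 29)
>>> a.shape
(37, 13, 37)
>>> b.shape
()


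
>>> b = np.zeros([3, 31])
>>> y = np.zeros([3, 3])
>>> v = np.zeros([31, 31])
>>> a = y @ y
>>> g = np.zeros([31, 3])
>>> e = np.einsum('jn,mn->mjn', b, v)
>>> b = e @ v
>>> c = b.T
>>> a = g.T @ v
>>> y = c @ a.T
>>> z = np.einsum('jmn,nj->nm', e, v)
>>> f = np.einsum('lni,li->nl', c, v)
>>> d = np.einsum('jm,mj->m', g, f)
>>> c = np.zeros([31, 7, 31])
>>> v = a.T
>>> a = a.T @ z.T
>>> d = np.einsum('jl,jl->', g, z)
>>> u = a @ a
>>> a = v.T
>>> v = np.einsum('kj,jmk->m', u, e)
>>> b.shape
(31, 3, 31)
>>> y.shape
(31, 3, 3)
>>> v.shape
(3,)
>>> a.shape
(3, 31)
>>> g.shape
(31, 3)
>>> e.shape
(31, 3, 31)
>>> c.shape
(31, 7, 31)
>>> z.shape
(31, 3)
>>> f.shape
(3, 31)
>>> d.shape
()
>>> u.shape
(31, 31)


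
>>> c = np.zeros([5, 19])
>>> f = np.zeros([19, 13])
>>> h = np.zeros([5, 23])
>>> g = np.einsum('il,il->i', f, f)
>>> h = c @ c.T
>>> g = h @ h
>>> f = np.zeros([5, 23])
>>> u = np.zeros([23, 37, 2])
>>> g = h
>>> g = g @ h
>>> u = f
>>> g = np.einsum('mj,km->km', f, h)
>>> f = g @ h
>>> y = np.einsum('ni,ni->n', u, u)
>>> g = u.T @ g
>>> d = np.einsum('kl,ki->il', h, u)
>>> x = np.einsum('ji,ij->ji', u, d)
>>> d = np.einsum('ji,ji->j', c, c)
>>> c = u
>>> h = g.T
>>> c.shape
(5, 23)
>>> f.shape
(5, 5)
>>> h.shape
(5, 23)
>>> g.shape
(23, 5)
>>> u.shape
(5, 23)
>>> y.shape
(5,)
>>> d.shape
(5,)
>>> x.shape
(5, 23)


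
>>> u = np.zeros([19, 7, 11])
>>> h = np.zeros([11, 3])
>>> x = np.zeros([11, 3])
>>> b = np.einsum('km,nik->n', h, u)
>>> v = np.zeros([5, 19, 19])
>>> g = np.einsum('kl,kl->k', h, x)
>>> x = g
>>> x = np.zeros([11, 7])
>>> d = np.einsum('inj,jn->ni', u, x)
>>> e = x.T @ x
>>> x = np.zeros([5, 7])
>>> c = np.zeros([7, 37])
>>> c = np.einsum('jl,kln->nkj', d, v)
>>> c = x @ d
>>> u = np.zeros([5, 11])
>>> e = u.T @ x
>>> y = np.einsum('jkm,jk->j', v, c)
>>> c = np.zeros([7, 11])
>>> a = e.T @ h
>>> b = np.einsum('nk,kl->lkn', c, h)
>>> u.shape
(5, 11)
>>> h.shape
(11, 3)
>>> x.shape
(5, 7)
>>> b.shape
(3, 11, 7)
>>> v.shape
(5, 19, 19)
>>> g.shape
(11,)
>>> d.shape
(7, 19)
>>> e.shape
(11, 7)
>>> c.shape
(7, 11)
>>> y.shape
(5,)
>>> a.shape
(7, 3)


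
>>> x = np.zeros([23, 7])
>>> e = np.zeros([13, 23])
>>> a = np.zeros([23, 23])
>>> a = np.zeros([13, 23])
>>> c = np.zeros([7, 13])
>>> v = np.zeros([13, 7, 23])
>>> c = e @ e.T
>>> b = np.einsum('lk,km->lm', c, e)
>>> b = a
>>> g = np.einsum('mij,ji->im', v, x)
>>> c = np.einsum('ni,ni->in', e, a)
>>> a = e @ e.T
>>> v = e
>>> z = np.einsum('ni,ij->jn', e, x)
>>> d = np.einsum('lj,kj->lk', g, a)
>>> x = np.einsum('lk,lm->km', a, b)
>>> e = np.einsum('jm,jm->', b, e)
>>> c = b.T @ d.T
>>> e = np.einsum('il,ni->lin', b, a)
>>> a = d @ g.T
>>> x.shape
(13, 23)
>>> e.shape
(23, 13, 13)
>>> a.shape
(7, 7)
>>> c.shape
(23, 7)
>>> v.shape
(13, 23)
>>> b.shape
(13, 23)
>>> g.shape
(7, 13)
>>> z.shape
(7, 13)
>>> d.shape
(7, 13)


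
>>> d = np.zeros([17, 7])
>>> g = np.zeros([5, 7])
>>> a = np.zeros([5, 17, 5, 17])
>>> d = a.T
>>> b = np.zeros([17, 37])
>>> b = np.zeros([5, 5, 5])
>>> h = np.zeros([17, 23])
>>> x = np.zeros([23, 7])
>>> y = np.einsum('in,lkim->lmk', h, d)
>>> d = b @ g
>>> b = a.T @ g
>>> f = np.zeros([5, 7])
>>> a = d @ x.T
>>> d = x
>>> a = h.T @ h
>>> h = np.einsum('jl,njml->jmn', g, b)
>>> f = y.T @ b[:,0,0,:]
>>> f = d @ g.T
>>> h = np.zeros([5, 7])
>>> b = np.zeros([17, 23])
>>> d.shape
(23, 7)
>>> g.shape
(5, 7)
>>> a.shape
(23, 23)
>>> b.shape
(17, 23)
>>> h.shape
(5, 7)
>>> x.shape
(23, 7)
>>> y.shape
(17, 5, 5)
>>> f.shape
(23, 5)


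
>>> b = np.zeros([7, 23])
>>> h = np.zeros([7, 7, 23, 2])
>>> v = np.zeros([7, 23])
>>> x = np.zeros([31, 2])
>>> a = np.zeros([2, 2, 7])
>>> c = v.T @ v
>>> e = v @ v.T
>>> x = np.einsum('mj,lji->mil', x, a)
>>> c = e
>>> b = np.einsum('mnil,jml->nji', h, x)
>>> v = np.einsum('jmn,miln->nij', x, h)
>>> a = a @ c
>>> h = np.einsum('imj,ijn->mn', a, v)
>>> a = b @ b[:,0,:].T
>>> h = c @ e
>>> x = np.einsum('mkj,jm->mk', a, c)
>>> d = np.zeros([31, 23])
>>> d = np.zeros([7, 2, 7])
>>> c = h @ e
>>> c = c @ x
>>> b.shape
(7, 31, 23)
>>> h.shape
(7, 7)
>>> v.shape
(2, 7, 31)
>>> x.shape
(7, 31)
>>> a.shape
(7, 31, 7)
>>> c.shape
(7, 31)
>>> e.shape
(7, 7)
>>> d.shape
(7, 2, 7)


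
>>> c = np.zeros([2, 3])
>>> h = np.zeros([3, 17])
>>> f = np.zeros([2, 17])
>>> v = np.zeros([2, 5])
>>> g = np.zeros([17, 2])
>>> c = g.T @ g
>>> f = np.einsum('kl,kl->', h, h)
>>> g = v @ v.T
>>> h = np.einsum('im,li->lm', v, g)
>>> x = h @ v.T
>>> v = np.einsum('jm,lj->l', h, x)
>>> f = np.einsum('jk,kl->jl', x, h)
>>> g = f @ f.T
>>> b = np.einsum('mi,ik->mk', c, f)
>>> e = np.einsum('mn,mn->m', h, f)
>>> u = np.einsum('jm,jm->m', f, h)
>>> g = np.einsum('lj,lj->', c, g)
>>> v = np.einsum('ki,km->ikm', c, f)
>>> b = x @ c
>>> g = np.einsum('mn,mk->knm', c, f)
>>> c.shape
(2, 2)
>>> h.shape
(2, 5)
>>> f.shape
(2, 5)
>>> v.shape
(2, 2, 5)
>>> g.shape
(5, 2, 2)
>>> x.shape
(2, 2)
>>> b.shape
(2, 2)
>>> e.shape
(2,)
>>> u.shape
(5,)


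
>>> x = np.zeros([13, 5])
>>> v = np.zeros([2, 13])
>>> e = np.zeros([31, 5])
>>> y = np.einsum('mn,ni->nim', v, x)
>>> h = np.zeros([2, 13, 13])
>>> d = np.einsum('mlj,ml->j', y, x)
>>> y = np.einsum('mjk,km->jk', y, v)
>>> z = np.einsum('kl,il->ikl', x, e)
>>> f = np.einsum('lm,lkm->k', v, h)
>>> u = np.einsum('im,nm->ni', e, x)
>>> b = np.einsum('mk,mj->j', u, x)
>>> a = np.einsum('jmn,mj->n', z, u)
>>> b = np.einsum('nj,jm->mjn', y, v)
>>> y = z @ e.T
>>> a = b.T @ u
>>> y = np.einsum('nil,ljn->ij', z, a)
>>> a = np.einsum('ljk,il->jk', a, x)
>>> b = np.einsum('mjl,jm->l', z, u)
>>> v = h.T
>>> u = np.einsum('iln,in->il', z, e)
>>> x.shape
(13, 5)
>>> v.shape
(13, 13, 2)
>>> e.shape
(31, 5)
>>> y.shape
(13, 2)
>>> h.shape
(2, 13, 13)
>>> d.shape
(2,)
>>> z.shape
(31, 13, 5)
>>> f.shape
(13,)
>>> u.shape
(31, 13)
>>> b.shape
(5,)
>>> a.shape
(2, 31)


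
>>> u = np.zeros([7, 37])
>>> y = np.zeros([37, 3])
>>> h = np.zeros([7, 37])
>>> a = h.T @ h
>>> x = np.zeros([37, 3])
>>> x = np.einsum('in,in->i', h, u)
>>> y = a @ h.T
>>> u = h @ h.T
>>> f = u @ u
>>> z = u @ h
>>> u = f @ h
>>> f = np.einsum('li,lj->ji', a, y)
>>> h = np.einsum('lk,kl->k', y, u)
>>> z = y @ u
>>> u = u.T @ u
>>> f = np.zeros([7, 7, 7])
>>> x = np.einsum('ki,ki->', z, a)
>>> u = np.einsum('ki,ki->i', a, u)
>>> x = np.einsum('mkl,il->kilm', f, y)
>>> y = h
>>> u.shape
(37,)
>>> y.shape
(7,)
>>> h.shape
(7,)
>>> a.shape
(37, 37)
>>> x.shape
(7, 37, 7, 7)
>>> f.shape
(7, 7, 7)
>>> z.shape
(37, 37)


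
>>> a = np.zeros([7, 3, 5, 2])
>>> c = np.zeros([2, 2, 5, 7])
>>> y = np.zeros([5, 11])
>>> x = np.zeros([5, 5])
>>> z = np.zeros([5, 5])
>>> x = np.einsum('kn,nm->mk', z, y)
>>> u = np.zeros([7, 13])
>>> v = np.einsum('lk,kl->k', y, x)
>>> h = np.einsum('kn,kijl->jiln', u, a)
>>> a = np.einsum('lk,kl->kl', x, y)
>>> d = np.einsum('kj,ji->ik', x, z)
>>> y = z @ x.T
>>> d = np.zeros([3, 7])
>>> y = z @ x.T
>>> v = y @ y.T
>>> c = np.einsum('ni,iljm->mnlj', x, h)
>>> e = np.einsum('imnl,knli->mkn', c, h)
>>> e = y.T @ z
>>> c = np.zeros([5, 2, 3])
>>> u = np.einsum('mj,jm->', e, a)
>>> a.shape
(5, 11)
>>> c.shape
(5, 2, 3)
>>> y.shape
(5, 11)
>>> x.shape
(11, 5)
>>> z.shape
(5, 5)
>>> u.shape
()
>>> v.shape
(5, 5)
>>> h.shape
(5, 3, 2, 13)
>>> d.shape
(3, 7)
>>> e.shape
(11, 5)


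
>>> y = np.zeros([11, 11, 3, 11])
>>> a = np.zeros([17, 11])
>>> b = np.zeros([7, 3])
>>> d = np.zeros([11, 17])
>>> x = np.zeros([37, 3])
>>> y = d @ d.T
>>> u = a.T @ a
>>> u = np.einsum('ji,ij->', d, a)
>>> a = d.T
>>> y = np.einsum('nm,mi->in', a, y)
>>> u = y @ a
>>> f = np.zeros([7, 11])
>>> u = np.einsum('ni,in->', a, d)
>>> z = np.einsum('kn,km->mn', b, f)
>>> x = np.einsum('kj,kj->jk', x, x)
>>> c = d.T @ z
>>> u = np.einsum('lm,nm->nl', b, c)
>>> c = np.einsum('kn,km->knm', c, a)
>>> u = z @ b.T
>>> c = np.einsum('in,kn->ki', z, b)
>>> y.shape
(11, 17)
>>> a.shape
(17, 11)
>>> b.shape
(7, 3)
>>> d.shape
(11, 17)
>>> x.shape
(3, 37)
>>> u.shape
(11, 7)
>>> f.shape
(7, 11)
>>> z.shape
(11, 3)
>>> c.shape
(7, 11)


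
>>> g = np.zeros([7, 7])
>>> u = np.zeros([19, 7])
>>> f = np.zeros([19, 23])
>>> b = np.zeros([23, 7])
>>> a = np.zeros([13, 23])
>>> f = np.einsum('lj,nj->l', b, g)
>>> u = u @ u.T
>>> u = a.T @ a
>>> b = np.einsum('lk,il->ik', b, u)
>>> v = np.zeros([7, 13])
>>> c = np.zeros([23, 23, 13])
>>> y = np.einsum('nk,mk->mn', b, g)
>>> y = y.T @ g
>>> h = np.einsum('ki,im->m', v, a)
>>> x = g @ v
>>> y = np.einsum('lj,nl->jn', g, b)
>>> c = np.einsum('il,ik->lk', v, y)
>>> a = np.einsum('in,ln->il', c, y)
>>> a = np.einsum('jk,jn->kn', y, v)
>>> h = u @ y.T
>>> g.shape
(7, 7)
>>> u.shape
(23, 23)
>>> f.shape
(23,)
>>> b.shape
(23, 7)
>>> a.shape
(23, 13)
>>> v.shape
(7, 13)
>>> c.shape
(13, 23)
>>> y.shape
(7, 23)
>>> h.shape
(23, 7)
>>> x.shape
(7, 13)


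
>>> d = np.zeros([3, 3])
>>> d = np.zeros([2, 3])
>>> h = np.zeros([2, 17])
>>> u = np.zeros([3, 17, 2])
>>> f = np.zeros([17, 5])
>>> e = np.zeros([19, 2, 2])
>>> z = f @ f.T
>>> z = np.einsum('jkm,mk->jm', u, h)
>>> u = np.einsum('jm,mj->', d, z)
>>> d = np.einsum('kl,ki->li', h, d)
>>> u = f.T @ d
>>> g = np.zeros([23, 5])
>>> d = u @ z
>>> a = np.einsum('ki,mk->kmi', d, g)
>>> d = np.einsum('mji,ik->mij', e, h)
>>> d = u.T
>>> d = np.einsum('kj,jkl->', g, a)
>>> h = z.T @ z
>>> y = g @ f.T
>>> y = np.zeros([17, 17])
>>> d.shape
()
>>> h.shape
(2, 2)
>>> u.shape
(5, 3)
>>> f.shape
(17, 5)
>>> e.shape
(19, 2, 2)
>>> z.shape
(3, 2)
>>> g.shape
(23, 5)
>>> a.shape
(5, 23, 2)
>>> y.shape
(17, 17)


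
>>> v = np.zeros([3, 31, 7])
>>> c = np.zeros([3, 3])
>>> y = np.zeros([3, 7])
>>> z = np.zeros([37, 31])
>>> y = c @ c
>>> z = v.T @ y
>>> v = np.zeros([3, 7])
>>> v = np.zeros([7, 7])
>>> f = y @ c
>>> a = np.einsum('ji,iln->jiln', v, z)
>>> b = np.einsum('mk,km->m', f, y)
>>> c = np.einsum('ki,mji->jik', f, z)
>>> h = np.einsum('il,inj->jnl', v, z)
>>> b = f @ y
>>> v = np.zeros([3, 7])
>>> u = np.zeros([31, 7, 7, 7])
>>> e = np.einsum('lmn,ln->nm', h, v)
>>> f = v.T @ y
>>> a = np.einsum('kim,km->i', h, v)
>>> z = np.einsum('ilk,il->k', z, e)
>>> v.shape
(3, 7)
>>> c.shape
(31, 3, 3)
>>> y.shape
(3, 3)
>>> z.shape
(3,)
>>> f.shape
(7, 3)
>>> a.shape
(31,)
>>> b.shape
(3, 3)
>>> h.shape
(3, 31, 7)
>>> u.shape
(31, 7, 7, 7)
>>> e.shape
(7, 31)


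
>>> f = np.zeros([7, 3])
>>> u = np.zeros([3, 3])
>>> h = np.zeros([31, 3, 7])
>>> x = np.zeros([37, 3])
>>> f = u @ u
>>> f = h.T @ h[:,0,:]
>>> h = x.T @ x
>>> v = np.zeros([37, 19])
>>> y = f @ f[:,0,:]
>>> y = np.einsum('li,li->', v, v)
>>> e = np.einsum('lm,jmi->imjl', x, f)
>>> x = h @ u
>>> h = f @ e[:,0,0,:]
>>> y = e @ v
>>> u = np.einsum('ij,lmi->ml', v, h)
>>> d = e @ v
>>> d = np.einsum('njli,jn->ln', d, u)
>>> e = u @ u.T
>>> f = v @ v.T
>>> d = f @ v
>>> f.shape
(37, 37)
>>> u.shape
(3, 7)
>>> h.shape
(7, 3, 37)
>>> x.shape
(3, 3)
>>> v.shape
(37, 19)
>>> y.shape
(7, 3, 7, 19)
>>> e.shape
(3, 3)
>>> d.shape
(37, 19)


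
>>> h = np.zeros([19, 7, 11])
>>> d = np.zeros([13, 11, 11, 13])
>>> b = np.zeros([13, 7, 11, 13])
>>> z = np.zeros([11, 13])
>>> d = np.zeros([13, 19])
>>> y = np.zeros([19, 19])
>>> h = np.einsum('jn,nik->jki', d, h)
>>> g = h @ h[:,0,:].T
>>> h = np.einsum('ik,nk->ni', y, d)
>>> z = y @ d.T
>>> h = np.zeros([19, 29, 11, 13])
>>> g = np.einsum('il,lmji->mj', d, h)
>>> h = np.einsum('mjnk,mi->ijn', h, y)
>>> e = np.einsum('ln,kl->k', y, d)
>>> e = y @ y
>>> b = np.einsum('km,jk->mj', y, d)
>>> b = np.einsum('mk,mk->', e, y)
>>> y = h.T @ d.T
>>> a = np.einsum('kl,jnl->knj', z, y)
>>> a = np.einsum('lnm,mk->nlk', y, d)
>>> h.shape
(19, 29, 11)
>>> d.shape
(13, 19)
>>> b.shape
()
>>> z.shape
(19, 13)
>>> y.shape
(11, 29, 13)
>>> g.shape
(29, 11)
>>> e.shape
(19, 19)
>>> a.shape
(29, 11, 19)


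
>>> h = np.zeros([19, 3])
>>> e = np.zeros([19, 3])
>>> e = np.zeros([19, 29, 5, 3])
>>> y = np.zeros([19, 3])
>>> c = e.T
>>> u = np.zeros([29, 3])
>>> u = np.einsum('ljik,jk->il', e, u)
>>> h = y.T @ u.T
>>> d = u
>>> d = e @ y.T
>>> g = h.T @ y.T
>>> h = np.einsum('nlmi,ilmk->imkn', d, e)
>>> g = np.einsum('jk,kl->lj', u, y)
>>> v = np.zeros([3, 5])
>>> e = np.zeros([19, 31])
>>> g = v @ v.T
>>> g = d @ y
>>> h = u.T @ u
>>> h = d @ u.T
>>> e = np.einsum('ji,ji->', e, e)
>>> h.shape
(19, 29, 5, 5)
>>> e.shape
()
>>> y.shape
(19, 3)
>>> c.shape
(3, 5, 29, 19)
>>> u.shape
(5, 19)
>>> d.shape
(19, 29, 5, 19)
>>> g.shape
(19, 29, 5, 3)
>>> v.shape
(3, 5)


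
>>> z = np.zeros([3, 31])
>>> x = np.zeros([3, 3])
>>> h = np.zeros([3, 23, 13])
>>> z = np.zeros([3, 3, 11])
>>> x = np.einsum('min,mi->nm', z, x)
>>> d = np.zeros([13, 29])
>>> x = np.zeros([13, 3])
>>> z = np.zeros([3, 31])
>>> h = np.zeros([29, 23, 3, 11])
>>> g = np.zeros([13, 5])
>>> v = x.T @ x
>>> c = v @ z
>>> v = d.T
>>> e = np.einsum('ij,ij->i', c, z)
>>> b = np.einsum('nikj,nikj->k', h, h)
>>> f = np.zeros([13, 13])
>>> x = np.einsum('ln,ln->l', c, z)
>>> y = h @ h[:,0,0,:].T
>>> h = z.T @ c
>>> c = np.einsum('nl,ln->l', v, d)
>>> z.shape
(3, 31)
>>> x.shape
(3,)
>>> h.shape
(31, 31)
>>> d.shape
(13, 29)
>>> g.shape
(13, 5)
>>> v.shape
(29, 13)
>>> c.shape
(13,)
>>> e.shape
(3,)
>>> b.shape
(3,)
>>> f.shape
(13, 13)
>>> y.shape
(29, 23, 3, 29)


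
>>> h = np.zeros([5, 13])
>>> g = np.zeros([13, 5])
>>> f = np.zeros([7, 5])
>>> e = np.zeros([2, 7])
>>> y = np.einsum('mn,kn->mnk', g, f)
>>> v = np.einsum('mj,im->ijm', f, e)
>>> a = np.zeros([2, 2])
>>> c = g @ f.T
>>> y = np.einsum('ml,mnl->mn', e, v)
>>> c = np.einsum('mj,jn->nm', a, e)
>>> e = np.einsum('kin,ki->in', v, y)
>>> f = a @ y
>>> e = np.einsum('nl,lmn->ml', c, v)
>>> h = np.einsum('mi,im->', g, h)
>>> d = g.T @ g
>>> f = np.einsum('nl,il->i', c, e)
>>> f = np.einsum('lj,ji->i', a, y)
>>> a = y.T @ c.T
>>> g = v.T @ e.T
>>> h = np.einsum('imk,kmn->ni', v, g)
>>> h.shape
(5, 2)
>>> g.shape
(7, 5, 5)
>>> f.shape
(5,)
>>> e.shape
(5, 2)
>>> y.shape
(2, 5)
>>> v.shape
(2, 5, 7)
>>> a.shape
(5, 7)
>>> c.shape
(7, 2)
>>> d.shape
(5, 5)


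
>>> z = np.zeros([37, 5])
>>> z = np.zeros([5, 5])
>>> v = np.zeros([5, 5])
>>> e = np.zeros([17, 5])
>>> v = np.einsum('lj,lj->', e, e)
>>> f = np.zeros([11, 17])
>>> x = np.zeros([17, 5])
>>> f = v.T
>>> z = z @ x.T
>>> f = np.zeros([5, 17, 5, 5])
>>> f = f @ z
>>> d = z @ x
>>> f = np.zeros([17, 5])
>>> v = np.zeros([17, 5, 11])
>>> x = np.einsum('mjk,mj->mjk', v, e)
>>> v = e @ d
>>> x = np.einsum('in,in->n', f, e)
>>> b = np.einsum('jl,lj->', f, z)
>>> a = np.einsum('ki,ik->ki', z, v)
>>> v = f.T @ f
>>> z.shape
(5, 17)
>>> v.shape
(5, 5)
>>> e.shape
(17, 5)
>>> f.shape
(17, 5)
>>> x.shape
(5,)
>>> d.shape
(5, 5)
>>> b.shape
()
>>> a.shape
(5, 17)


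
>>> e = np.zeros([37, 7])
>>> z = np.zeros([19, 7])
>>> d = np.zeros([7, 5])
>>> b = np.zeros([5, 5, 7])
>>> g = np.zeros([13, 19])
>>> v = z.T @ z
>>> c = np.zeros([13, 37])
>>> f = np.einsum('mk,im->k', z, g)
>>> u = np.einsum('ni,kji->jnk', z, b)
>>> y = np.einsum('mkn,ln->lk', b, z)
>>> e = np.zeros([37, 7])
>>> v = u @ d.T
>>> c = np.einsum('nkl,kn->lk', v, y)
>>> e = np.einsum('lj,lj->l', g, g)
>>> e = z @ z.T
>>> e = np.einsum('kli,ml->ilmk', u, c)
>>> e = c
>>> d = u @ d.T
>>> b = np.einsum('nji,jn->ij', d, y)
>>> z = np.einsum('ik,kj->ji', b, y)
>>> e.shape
(7, 19)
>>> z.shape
(5, 7)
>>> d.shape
(5, 19, 7)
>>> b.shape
(7, 19)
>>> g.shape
(13, 19)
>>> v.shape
(5, 19, 7)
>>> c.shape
(7, 19)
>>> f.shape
(7,)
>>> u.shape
(5, 19, 5)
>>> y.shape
(19, 5)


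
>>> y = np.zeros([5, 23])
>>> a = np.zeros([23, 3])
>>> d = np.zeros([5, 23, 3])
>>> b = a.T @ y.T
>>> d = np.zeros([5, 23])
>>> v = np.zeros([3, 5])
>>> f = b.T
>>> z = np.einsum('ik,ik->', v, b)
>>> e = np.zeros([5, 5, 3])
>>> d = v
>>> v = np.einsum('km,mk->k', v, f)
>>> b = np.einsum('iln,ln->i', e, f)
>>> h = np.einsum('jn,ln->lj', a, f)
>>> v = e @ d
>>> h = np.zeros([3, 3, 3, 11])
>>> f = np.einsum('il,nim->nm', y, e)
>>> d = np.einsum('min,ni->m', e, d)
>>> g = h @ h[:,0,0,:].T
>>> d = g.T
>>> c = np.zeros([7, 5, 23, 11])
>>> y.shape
(5, 23)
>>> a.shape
(23, 3)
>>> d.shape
(3, 3, 3, 3)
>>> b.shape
(5,)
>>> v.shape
(5, 5, 5)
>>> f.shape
(5, 3)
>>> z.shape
()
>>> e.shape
(5, 5, 3)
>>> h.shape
(3, 3, 3, 11)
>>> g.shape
(3, 3, 3, 3)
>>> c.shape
(7, 5, 23, 11)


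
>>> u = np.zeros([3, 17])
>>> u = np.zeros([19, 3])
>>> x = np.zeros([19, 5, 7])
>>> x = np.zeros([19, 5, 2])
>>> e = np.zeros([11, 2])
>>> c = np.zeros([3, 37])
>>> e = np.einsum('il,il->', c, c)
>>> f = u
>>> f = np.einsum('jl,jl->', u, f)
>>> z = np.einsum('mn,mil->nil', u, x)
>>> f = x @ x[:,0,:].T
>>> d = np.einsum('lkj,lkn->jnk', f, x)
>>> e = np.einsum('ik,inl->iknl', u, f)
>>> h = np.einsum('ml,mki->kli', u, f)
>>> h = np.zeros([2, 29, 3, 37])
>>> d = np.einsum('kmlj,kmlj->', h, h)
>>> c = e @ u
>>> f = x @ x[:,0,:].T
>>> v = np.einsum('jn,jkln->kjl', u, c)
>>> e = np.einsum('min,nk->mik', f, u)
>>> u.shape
(19, 3)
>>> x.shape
(19, 5, 2)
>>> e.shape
(19, 5, 3)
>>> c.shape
(19, 3, 5, 3)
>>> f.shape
(19, 5, 19)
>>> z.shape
(3, 5, 2)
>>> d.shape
()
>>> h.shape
(2, 29, 3, 37)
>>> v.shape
(3, 19, 5)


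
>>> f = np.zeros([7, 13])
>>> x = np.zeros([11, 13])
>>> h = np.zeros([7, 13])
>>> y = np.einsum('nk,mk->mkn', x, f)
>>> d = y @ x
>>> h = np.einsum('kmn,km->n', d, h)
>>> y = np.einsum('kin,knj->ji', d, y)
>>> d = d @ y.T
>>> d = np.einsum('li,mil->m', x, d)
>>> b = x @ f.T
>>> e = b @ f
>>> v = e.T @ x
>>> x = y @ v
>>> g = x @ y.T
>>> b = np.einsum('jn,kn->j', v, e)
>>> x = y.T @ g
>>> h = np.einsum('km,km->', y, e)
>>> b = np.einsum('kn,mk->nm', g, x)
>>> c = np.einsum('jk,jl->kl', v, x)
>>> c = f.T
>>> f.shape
(7, 13)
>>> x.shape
(13, 11)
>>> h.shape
()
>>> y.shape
(11, 13)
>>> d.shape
(7,)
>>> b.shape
(11, 13)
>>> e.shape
(11, 13)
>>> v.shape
(13, 13)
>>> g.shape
(11, 11)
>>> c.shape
(13, 7)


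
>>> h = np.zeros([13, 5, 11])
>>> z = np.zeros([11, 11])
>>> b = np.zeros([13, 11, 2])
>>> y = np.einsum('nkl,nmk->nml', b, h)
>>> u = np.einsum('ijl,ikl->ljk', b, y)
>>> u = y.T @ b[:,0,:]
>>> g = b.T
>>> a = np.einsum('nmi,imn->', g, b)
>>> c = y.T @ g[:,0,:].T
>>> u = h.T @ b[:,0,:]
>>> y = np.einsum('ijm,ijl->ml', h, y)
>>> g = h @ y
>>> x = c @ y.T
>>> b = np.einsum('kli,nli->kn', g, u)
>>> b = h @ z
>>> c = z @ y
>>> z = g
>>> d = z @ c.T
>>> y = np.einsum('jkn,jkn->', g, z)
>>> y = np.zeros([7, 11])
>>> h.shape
(13, 5, 11)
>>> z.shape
(13, 5, 2)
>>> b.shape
(13, 5, 11)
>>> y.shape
(7, 11)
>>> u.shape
(11, 5, 2)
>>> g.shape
(13, 5, 2)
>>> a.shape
()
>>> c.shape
(11, 2)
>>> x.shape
(2, 5, 11)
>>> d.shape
(13, 5, 11)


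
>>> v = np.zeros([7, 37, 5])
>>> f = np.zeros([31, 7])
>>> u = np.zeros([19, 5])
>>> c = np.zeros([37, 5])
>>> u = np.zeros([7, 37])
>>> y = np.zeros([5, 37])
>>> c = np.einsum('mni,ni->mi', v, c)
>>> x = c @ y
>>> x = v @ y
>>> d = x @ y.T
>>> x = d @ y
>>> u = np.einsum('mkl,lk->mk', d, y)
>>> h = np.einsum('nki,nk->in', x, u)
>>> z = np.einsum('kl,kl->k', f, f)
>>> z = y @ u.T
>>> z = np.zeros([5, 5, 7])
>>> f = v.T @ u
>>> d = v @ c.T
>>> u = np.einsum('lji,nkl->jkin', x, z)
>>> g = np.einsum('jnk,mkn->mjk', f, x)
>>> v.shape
(7, 37, 5)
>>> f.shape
(5, 37, 37)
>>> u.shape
(37, 5, 37, 5)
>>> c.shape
(7, 5)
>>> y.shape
(5, 37)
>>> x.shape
(7, 37, 37)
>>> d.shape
(7, 37, 7)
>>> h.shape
(37, 7)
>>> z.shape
(5, 5, 7)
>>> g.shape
(7, 5, 37)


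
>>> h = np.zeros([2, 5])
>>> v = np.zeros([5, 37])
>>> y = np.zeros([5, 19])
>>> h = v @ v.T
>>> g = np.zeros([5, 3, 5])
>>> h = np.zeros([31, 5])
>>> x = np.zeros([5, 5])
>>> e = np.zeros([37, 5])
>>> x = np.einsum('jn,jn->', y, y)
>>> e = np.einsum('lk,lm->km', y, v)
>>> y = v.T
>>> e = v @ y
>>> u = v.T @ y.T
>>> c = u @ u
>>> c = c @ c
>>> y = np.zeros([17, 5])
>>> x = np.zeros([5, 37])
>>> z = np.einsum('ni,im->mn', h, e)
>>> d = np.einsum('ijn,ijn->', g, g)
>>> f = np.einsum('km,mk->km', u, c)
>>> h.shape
(31, 5)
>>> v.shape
(5, 37)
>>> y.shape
(17, 5)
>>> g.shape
(5, 3, 5)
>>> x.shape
(5, 37)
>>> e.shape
(5, 5)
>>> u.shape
(37, 37)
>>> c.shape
(37, 37)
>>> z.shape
(5, 31)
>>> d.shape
()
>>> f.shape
(37, 37)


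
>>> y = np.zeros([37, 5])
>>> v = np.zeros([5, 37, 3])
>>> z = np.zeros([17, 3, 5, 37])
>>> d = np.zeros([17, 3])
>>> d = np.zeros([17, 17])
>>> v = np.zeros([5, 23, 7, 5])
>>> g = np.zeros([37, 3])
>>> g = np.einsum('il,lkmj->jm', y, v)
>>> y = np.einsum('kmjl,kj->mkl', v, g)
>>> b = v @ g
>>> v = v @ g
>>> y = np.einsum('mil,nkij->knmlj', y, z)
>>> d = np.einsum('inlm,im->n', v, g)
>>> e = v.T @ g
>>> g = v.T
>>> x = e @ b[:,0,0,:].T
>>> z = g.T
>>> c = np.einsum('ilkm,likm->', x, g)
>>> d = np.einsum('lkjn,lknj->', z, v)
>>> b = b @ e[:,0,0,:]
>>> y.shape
(3, 17, 23, 5, 37)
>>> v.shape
(5, 23, 7, 7)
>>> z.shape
(5, 23, 7, 7)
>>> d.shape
()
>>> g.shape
(7, 7, 23, 5)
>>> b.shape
(5, 23, 7, 7)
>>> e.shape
(7, 7, 23, 7)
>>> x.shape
(7, 7, 23, 5)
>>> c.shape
()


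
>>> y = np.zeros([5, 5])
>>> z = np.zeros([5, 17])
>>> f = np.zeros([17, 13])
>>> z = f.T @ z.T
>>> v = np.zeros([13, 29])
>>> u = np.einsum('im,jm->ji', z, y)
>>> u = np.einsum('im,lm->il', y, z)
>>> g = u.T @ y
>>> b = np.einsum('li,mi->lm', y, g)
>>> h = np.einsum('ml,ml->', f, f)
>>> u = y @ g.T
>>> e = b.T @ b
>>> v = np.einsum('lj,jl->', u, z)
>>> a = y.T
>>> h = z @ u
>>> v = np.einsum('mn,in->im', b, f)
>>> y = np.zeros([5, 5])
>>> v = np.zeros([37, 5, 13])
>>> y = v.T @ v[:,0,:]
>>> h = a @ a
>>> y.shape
(13, 5, 13)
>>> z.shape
(13, 5)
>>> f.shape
(17, 13)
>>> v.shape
(37, 5, 13)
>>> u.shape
(5, 13)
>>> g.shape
(13, 5)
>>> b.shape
(5, 13)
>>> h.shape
(5, 5)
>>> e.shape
(13, 13)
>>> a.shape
(5, 5)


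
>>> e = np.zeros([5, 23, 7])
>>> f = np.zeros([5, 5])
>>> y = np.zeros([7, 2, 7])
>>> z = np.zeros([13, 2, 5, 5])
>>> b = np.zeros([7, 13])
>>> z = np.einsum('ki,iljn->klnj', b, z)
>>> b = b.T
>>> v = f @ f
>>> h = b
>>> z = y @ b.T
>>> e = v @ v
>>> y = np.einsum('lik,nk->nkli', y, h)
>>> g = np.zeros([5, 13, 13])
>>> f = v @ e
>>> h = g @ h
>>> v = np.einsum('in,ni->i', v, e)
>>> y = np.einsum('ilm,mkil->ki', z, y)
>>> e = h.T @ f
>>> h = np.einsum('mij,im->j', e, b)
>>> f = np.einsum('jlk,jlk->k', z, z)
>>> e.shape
(7, 13, 5)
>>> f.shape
(13,)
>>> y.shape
(7, 7)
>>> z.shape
(7, 2, 13)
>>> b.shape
(13, 7)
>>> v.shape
(5,)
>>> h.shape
(5,)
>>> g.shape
(5, 13, 13)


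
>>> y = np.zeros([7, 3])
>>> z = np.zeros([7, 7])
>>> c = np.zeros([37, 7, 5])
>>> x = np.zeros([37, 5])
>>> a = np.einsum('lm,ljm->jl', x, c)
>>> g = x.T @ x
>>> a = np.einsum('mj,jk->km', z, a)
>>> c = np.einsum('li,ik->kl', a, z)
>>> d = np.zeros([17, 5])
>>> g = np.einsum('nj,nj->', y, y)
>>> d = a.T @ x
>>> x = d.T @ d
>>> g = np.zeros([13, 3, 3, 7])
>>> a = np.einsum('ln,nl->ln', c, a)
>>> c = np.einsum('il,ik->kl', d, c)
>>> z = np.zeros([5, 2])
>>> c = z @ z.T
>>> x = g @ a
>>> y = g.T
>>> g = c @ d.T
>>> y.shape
(7, 3, 3, 13)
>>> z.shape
(5, 2)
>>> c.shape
(5, 5)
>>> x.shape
(13, 3, 3, 37)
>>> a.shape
(7, 37)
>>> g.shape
(5, 7)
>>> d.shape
(7, 5)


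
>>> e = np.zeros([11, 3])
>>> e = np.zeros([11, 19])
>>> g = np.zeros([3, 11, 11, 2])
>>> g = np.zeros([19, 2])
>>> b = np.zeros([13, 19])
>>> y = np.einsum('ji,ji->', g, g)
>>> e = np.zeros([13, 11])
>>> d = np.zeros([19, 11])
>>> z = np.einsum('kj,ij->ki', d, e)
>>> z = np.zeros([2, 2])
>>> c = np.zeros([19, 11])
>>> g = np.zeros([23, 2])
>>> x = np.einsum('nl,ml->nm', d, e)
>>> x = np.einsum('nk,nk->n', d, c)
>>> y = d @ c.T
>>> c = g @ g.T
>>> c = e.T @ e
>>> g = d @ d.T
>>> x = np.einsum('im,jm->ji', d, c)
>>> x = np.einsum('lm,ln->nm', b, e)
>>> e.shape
(13, 11)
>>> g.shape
(19, 19)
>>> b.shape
(13, 19)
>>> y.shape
(19, 19)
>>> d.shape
(19, 11)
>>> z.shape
(2, 2)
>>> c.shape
(11, 11)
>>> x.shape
(11, 19)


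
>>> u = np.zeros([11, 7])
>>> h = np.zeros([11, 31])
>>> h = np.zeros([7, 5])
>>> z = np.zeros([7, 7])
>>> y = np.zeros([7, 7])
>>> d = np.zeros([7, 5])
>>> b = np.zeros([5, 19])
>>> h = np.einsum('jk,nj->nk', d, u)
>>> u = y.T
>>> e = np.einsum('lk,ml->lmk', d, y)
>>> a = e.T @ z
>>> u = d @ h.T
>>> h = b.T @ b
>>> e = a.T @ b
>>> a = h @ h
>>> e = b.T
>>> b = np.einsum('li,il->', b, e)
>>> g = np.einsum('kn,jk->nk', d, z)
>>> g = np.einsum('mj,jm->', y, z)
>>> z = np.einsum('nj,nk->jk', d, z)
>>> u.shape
(7, 11)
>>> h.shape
(19, 19)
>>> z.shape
(5, 7)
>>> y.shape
(7, 7)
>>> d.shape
(7, 5)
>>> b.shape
()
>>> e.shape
(19, 5)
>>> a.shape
(19, 19)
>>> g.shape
()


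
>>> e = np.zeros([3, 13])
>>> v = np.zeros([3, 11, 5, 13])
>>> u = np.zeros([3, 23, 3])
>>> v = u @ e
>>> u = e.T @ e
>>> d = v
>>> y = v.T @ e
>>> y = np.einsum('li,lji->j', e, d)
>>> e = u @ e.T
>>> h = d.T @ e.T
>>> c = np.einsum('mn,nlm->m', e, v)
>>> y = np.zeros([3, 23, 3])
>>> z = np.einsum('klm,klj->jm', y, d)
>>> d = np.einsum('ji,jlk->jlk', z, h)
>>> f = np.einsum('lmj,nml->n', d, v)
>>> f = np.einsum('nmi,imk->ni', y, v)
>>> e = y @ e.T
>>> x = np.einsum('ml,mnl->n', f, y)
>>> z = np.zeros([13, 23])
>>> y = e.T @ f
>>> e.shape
(3, 23, 13)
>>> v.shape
(3, 23, 13)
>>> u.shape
(13, 13)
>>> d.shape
(13, 23, 13)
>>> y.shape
(13, 23, 3)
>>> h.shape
(13, 23, 13)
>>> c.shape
(13,)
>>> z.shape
(13, 23)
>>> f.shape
(3, 3)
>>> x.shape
(23,)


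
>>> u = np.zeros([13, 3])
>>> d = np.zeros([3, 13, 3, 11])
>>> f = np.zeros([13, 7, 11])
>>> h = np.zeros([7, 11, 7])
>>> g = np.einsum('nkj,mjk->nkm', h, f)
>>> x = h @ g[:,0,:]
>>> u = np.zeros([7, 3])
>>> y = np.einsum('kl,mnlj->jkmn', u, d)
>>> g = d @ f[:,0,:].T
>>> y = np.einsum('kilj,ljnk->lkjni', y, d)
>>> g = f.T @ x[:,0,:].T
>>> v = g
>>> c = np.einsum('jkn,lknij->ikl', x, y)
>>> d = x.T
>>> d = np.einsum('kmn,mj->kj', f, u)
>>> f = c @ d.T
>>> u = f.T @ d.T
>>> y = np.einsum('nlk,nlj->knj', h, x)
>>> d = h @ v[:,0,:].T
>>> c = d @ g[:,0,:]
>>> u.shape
(13, 11, 13)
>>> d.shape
(7, 11, 11)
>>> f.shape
(3, 11, 13)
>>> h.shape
(7, 11, 7)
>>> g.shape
(11, 7, 7)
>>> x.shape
(7, 11, 13)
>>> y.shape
(7, 7, 13)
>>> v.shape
(11, 7, 7)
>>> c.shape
(7, 11, 7)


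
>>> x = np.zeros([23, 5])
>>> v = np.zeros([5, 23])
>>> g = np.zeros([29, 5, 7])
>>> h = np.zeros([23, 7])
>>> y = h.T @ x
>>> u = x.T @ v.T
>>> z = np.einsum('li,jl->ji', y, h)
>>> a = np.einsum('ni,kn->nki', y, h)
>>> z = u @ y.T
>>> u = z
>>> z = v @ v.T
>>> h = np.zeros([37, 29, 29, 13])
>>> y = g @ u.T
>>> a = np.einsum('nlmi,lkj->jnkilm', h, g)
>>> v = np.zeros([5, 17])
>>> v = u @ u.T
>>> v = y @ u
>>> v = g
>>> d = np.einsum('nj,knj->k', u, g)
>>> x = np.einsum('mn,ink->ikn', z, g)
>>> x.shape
(29, 7, 5)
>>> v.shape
(29, 5, 7)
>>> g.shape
(29, 5, 7)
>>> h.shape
(37, 29, 29, 13)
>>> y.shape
(29, 5, 5)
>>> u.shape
(5, 7)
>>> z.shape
(5, 5)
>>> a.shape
(7, 37, 5, 13, 29, 29)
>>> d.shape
(29,)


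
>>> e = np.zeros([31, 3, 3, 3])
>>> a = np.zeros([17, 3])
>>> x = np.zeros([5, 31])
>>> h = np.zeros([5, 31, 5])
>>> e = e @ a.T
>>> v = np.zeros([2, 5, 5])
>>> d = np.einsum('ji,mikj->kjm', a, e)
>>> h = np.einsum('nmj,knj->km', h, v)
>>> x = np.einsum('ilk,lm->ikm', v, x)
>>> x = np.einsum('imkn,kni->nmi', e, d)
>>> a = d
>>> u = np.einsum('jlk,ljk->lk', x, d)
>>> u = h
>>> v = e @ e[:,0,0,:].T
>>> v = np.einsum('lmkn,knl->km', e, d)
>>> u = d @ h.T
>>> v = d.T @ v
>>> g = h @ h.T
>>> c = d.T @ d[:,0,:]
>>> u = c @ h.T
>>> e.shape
(31, 3, 3, 17)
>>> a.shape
(3, 17, 31)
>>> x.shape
(17, 3, 31)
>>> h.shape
(2, 31)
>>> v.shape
(31, 17, 3)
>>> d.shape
(3, 17, 31)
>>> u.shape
(31, 17, 2)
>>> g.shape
(2, 2)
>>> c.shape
(31, 17, 31)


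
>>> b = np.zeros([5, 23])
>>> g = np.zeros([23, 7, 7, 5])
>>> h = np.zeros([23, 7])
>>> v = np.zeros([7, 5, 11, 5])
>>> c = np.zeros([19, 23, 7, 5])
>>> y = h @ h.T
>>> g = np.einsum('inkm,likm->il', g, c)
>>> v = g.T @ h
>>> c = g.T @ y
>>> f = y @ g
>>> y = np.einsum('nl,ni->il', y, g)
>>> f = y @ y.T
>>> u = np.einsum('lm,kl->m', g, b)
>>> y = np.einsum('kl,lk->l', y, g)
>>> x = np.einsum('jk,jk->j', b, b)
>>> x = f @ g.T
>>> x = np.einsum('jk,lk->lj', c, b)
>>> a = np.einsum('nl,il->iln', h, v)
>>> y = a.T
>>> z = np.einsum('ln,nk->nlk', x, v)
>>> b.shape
(5, 23)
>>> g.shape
(23, 19)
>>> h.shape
(23, 7)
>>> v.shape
(19, 7)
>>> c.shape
(19, 23)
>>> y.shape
(23, 7, 19)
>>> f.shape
(19, 19)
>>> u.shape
(19,)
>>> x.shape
(5, 19)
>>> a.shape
(19, 7, 23)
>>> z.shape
(19, 5, 7)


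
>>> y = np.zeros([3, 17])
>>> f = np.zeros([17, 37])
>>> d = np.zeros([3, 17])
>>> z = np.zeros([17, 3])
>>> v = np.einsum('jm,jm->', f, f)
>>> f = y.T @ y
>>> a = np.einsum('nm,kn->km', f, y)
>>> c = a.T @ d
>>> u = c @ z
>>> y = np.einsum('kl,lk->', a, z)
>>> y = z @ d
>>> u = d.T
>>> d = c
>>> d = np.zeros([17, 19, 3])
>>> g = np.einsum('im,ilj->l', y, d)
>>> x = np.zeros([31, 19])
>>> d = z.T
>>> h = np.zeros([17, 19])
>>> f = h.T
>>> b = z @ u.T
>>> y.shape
(17, 17)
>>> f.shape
(19, 17)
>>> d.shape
(3, 17)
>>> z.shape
(17, 3)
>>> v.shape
()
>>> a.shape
(3, 17)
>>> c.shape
(17, 17)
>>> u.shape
(17, 3)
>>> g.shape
(19,)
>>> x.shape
(31, 19)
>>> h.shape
(17, 19)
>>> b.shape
(17, 17)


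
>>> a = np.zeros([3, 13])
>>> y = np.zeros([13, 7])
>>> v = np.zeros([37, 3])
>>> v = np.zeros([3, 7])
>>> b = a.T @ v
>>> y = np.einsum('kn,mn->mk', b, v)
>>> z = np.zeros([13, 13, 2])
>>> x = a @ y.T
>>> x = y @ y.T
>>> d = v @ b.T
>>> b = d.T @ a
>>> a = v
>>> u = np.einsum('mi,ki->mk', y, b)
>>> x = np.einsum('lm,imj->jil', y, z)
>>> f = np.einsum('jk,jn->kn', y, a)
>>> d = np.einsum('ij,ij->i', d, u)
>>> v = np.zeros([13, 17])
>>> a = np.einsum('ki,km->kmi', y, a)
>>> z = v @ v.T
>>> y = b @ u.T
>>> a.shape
(3, 7, 13)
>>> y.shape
(13, 3)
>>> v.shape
(13, 17)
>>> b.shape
(13, 13)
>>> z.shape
(13, 13)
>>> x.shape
(2, 13, 3)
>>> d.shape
(3,)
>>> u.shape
(3, 13)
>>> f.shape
(13, 7)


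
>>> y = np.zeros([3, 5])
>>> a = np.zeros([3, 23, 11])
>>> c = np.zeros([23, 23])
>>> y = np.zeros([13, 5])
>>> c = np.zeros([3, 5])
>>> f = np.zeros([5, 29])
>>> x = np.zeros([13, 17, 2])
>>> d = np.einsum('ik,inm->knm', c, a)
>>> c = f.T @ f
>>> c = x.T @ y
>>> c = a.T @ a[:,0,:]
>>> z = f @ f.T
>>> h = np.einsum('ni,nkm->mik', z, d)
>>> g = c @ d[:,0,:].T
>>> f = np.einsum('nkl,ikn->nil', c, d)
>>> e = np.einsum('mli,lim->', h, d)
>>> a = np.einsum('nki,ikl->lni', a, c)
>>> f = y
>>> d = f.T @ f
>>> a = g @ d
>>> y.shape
(13, 5)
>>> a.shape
(11, 23, 5)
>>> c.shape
(11, 23, 11)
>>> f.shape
(13, 5)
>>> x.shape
(13, 17, 2)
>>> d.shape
(5, 5)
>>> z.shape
(5, 5)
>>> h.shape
(11, 5, 23)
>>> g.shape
(11, 23, 5)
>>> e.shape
()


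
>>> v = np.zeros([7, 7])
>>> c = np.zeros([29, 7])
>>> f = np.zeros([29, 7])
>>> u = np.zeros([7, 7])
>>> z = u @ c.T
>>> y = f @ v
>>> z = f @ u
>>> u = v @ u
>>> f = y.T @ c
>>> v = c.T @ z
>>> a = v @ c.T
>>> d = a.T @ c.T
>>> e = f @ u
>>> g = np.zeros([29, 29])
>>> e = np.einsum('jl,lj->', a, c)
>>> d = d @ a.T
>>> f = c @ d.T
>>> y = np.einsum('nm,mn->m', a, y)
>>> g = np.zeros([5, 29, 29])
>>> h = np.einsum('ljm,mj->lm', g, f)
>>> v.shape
(7, 7)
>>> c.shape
(29, 7)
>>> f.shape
(29, 29)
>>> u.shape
(7, 7)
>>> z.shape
(29, 7)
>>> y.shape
(29,)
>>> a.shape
(7, 29)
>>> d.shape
(29, 7)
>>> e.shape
()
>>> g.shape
(5, 29, 29)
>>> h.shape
(5, 29)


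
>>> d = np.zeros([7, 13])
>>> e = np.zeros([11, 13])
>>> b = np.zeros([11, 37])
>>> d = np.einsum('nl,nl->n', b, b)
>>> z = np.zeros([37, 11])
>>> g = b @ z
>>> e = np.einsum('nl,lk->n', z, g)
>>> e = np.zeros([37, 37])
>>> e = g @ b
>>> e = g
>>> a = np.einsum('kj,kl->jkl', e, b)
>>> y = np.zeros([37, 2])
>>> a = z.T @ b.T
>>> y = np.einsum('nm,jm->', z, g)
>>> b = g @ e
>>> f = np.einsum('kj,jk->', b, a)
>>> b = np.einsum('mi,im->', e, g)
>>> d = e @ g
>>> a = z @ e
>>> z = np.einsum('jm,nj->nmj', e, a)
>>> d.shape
(11, 11)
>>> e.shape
(11, 11)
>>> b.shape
()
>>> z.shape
(37, 11, 11)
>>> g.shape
(11, 11)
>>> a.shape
(37, 11)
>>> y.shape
()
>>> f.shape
()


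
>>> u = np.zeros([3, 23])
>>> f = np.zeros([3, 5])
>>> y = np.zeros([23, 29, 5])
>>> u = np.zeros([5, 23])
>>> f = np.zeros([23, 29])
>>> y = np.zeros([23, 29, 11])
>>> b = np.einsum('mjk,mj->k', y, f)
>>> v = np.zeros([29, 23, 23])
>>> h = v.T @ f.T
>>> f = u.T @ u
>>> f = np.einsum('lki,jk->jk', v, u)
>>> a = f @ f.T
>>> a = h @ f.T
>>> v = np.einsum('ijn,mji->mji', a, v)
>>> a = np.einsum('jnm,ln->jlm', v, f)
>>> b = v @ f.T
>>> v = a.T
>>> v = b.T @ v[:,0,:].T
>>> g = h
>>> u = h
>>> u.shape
(23, 23, 23)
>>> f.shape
(5, 23)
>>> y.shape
(23, 29, 11)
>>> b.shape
(29, 23, 5)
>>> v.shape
(5, 23, 23)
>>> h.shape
(23, 23, 23)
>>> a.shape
(29, 5, 23)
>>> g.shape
(23, 23, 23)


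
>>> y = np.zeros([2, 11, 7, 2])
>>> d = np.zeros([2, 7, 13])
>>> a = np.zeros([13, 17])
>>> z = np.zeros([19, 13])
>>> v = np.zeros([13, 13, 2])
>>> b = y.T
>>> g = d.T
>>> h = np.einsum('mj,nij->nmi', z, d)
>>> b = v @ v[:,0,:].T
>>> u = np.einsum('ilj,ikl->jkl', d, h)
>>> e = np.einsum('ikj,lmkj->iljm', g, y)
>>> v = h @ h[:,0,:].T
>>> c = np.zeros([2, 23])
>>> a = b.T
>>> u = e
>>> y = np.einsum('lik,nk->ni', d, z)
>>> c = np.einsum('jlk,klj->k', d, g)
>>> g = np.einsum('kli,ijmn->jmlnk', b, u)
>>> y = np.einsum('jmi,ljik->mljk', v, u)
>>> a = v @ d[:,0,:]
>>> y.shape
(19, 13, 2, 11)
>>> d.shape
(2, 7, 13)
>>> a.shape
(2, 19, 13)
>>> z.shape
(19, 13)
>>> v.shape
(2, 19, 2)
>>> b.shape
(13, 13, 13)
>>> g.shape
(2, 2, 13, 11, 13)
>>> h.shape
(2, 19, 7)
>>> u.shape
(13, 2, 2, 11)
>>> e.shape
(13, 2, 2, 11)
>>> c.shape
(13,)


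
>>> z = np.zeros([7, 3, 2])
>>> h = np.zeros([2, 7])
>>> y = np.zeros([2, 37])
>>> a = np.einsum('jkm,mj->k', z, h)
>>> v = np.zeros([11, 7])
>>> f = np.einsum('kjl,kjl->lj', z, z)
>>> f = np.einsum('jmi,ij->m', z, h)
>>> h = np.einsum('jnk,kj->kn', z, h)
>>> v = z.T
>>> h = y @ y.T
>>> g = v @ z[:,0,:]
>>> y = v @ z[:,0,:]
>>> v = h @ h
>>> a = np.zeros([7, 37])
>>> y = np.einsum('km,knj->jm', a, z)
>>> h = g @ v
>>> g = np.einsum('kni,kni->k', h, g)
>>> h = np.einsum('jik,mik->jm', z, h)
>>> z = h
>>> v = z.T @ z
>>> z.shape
(7, 2)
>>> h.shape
(7, 2)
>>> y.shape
(2, 37)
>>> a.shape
(7, 37)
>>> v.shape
(2, 2)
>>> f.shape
(3,)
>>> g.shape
(2,)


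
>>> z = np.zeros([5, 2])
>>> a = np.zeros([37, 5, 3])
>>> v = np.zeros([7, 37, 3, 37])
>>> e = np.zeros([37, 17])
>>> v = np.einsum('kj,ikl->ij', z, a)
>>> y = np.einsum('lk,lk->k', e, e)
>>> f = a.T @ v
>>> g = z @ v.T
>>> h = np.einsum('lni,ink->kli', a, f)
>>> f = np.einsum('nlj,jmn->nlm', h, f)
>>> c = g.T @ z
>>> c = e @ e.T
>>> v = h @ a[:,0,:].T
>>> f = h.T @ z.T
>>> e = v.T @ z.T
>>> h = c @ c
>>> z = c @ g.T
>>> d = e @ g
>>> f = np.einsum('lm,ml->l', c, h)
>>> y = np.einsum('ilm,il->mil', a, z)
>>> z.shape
(37, 5)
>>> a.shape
(37, 5, 3)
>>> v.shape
(2, 37, 37)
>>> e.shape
(37, 37, 5)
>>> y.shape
(3, 37, 5)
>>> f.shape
(37,)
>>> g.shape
(5, 37)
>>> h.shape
(37, 37)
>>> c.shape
(37, 37)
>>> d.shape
(37, 37, 37)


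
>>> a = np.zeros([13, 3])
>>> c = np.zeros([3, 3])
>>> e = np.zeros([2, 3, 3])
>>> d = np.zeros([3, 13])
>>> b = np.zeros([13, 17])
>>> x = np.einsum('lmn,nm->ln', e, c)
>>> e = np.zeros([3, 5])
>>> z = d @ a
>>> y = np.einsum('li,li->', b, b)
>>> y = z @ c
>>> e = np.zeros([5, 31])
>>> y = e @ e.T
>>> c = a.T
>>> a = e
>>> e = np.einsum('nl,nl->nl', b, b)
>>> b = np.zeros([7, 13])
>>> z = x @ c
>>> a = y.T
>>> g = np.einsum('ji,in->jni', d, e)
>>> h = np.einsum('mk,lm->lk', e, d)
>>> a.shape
(5, 5)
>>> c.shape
(3, 13)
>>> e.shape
(13, 17)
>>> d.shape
(3, 13)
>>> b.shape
(7, 13)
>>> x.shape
(2, 3)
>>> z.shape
(2, 13)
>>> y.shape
(5, 5)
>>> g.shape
(3, 17, 13)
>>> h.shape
(3, 17)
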